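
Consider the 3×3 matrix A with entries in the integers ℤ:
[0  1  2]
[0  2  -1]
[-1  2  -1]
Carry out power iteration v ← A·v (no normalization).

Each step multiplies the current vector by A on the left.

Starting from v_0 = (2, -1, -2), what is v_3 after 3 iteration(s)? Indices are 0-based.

v_3 = (16, -3, 1)

v_0 = (2, -1, -2).
v_1 = A·v_0 = (-5, 0, -2).
v_2 = A·v_1 = (-4, 2, 7).
v_3 = A·v_2 = (16, -3, 1).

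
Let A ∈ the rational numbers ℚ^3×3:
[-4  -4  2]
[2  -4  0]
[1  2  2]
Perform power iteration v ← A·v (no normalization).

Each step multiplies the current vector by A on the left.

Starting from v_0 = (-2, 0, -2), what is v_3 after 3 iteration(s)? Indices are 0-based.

v_3 = (-80, -120, 4)

v_0 = (-2, 0, -2).
v_1 = A·v_0 = (4, -4, -6).
v_2 = A·v_1 = (-12, 24, -16).
v_3 = A·v_2 = (-80, -120, 4).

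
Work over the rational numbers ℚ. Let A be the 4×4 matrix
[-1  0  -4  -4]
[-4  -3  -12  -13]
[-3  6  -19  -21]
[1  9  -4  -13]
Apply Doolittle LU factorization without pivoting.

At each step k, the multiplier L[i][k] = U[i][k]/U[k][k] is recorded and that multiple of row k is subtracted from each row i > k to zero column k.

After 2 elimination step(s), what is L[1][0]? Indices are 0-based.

[col 0] pivot -1
  R1 -= 4*R0 → (0, -3, 4, 3)  (L[1][0] := 4)
  R2 -= 3*R0 → (0, 6, -7, -9)  (L[2][0] := 3)
  R3 -= -1*R0 → (0, 9, -8, -17)  (L[3][0] := -1)
[col 1] pivot -3
  R2 -= -2*R1 → (0, 0, 1, -3)  (L[2][1] := -2)
  R3 -= -3*R1 → (0, 0, 4, -8)  (L[3][1] := -3)

L[1][0] = 4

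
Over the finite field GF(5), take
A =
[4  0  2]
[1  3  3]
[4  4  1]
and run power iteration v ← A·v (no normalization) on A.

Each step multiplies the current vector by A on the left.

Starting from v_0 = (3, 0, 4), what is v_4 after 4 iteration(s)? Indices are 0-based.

v_0 = (3, 0, 4).
v_1 = A·v_0 = (0, 0, 1).
v_2 = A·v_1 = (2, 3, 1).
v_3 = A·v_2 = (0, 4, 1).
v_4 = A·v_3 = (2, 0, 2).

v_4 = (2, 0, 2)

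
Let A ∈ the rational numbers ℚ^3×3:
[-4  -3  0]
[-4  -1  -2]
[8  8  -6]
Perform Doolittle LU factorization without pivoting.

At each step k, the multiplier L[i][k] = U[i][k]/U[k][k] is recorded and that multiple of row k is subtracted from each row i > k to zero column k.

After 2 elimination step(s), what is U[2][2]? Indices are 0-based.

U[2][2] = -4

[col 0] pivot -4
  R1 -= 1*R0 → (0, 2, -2)  (L[1][0] := 1)
  R2 -= -2*R0 → (0, 2, -6)  (L[2][0] := -2)
[col 1] pivot 2
  R2 -= 1*R1 → (0, 0, -4)  (L[2][1] := 1)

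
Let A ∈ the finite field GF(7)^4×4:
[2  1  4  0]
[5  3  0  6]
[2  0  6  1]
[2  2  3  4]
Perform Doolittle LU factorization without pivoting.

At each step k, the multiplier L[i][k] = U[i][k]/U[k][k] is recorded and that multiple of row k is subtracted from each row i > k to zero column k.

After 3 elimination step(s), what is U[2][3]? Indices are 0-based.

[col 0] pivot 2
  R1 -= 6*R0 → (0, 4, 4, 6)  (L[1][0] := 6)
  R2 -= 1*R0 → (0, 6, 2, 1)  (L[2][0] := 1)
  R3 -= 1*R0 → (0, 1, 6, 4)  (L[3][0] := 1)
[col 1] pivot 4
  R2 -= 5*R1 → (0, 0, 3, 6)  (L[2][1] := 5)
  R3 -= 2*R1 → (0, 0, 5, 6)  (L[3][1] := 2)
[col 2] pivot 3
  R3 -= 4*R2 → (0, 0, 0, 3)  (L[3][2] := 4)

U[2][3] = 6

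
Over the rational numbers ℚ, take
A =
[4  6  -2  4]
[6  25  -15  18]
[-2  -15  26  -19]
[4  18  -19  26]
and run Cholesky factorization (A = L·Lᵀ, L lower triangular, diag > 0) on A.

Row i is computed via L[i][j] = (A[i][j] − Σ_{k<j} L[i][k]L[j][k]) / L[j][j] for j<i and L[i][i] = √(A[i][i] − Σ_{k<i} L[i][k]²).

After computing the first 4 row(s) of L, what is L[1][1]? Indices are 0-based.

L[1][1] = 4

Step 1: L[0][0] = √(4) = 2.
  L[1][0] = (6) / L[0][0] = 3.
Step 2: L[1][1] = √(16) = 4.
  L[2][0] = (-2) / L[0][0] = -1.
  L[2][1] = (-12) / L[1][1] = -3.
Step 3: L[2][2] = √(16) = 4.
  L[3][0] = (4) / L[0][0] = 2.
  L[3][1] = (12) / L[1][1] = 3.
  L[3][2] = (-8) / L[2][2] = -2.
Step 4: L[3][3] = √(9) = 3.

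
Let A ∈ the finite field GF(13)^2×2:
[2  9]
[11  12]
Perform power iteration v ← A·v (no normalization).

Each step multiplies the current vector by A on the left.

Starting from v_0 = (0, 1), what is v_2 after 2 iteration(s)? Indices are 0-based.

v_2 = (9, 9)

v_0 = (0, 1).
v_1 = A·v_0 = (9, 12).
v_2 = A·v_1 = (9, 9).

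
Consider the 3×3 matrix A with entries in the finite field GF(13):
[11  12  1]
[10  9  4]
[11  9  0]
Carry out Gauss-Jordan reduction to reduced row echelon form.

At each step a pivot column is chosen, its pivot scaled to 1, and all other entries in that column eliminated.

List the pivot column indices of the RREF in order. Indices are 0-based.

step 1: normalize row 0 (÷11) = (1, 7, 6)
  row 1: subtract 10×row0 = (0, 4, 9)
  row 2: subtract 11×row0 = (0, 10, 12)
step 2: normalize row 1 (÷4) = (0, 1, 12)
  row 0: subtract 7×row1 = (1, 0, 0)
  row 2: subtract 10×row1 = (0, 0, 9)
step 3: normalize row 2 (÷9) = (0, 0, 1)
  row 1: subtract 12×row2 = (0, 1, 0)

pivot columns: 0, 1, 2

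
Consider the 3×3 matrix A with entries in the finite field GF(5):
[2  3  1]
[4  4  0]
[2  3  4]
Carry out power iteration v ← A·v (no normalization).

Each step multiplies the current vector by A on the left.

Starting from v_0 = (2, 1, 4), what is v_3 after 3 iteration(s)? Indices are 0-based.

v_3 = (3, 2, 3)

v_0 = (2, 1, 4).
v_1 = A·v_0 = (1, 2, 3).
v_2 = A·v_1 = (1, 2, 0).
v_3 = A·v_2 = (3, 2, 3).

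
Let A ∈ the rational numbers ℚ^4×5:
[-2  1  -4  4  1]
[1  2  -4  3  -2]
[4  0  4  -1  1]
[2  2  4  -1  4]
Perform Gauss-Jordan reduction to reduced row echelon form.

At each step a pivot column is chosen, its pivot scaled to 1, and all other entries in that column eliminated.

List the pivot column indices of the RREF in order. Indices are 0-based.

pivot columns: 0, 1, 2, 3

pivot(0,0)=-2: scale R0 → (1, -1/2, 2, -2, -1/2)
  clear (1,0): R1 −= (1)R0 → (0, 5/2, -6, 5, -3/2)
  clear (2,0): R2 −= (4)R0 → (0, 2, -4, 7, 3)
  clear (3,0): R3 −= (2)R0 → (0, 3, 0, 3, 5)
pivot(1,1)=5/2: scale R1 → (0, 1, -12/5, 2, -3/5)
  clear (0,1): R0 −= (-1/2)R1 → (1, 0, 4/5, -1, -4/5)
  clear (2,1): R2 −= (2)R1 → (0, 0, 4/5, 3, 21/5)
  clear (3,1): R3 −= (3)R1 → (0, 0, 36/5, -3, 34/5)
pivot(2,2)=4/5: scale R2 → (0, 0, 1, 15/4, 21/4)
  clear (0,2): R0 −= (4/5)R2 → (1, 0, 0, -4, -5)
  clear (1,2): R1 −= (-12/5)R2 → (0, 1, 0, 11, 12)
  clear (3,2): R3 −= (36/5)R2 → (0, 0, 0, -30, -31)
pivot(3,3)=-30: scale R3 → (0, 0, 0, 1, 31/30)
  clear (0,3): R0 −= (-4)R3 → (1, 0, 0, 0, -13/15)
  clear (1,3): R1 −= (11)R3 → (0, 1, 0, 0, 19/30)
  clear (2,3): R2 −= (15/4)R3 → (0, 0, 1, 0, 11/8)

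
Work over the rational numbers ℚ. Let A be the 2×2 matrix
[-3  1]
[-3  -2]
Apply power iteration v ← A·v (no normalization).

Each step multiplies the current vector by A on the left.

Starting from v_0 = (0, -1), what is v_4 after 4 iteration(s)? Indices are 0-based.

v_4 = (35, 74)

v_0 = (0, -1).
v_1 = A·v_0 = (-1, 2).
v_2 = A·v_1 = (5, -1).
v_3 = A·v_2 = (-16, -13).
v_4 = A·v_3 = (35, 74).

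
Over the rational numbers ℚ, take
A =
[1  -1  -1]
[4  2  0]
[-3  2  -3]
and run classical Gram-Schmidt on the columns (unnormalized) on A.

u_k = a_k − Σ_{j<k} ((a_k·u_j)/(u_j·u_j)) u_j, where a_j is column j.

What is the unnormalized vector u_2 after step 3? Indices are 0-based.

u_2 = (-448/233, -32/233, -192/233)

Step 1: u_0 = a_0 = (1, 4, -3).
Step 2: u_1 = a_1 − (1/26)·u_0 = (-27/26, 24/13, 55/26).
Step 3: u_2 = a_2 − (4/13)·u_0 − (-138/233)·u_1 = (-448/233, -32/233, -192/233).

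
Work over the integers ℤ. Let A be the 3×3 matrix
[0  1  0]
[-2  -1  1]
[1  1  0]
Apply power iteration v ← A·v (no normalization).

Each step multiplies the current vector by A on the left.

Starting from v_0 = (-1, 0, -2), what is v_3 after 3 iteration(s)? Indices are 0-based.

v_0 = (-1, 0, -2).
v_1 = A·v_0 = (0, 0, -1).
v_2 = A·v_1 = (0, -1, 0).
v_3 = A·v_2 = (-1, 1, -1).

v_3 = (-1, 1, -1)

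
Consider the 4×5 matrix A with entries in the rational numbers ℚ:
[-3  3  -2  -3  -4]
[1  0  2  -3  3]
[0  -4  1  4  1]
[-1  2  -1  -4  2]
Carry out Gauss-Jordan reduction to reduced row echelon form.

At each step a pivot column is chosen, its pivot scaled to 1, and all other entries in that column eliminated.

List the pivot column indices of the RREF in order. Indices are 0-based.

pivot columns: 0, 1, 2, 3

[1] R0 /= -3  ⇒  (1, -1, 2/3, 1, 4/3)
     R1 -= 1·R0  ⇒  (0, 1, 4/3, -4, 5/3)
     R3 -= -1·R0  ⇒  (0, 1, -1/3, -3, 10/3)
[2] R1 /= 1  ⇒  (0, 1, 4/3, -4, 5/3)
     R0 -= -1·R1  ⇒  (1, 0, 2, -3, 3)
     R2 -= -4·R1  ⇒  (0, 0, 19/3, -12, 23/3)
     R3 -= 1·R1  ⇒  (0, 0, -5/3, 1, 5/3)
[3] R2 /= 19/3  ⇒  (0, 0, 1, -36/19, 23/19)
     R0 -= 2·R2  ⇒  (1, 0, 0, 15/19, 11/19)
     R1 -= 4/3·R2  ⇒  (0, 1, 0, -28/19, 1/19)
     R3 -= -5/3·R2  ⇒  (0, 0, 0, -41/19, 70/19)
[4] R3 /= -41/19  ⇒  (0, 0, 0, 1, -70/41)
     R0 -= 15/19·R3  ⇒  (1, 0, 0, 0, 79/41)
     R1 -= -28/19·R3  ⇒  (0, 1, 0, 0, -101/41)
     R2 -= -36/19·R3  ⇒  (0, 0, 1, 0, -83/41)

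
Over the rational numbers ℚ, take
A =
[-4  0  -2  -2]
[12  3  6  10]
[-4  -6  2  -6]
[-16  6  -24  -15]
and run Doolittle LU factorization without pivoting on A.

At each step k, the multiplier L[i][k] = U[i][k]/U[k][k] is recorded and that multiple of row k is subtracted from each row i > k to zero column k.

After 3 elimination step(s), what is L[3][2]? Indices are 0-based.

k=0: U[0][0]=-4
  eliminate (1,0): mult=-3, new row 1: (0, 3, 0, 4); set L[1][0]=-3
  eliminate (2,0): mult=1, new row 2: (0, -6, 4, -4); set L[2][0]=1
  eliminate (3,0): mult=4, new row 3: (0, 6, -16, -7); set L[3][0]=4
k=1: U[1][1]=3
  eliminate (2,1): mult=-2, new row 2: (0, 0, 4, 4); set L[2][1]=-2
  eliminate (3,1): mult=2, new row 3: (0, 0, -16, -15); set L[3][1]=2
k=2: U[2][2]=4
  eliminate (3,2): mult=-4, new row 3: (0, 0, 0, 1); set L[3][2]=-4

L[3][2] = -4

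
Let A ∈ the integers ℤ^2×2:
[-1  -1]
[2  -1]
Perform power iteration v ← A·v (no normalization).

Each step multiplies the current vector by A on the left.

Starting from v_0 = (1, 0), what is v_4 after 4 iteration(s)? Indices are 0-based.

v_4 = (-7, 8)

v_0 = (1, 0).
v_1 = A·v_0 = (-1, 2).
v_2 = A·v_1 = (-1, -4).
v_3 = A·v_2 = (5, 2).
v_4 = A·v_3 = (-7, 8).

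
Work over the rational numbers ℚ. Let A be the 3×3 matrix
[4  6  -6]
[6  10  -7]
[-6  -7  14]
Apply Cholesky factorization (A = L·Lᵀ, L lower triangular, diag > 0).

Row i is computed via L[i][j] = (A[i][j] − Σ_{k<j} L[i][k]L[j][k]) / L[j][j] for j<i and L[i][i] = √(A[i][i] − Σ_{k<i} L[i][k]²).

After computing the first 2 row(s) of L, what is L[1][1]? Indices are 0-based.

L[1][1] = 1

Step 1: L[0][0] = √(4) = 2.
  L[1][0] = (6) / L[0][0] = 3.
Step 2: L[1][1] = √(1) = 1.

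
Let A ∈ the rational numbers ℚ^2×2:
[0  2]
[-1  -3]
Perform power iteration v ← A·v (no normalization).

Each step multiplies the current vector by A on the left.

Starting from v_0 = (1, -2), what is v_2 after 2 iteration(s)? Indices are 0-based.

v_2 = (10, -11)

v_0 = (1, -2).
v_1 = A·v_0 = (-4, 5).
v_2 = A·v_1 = (10, -11).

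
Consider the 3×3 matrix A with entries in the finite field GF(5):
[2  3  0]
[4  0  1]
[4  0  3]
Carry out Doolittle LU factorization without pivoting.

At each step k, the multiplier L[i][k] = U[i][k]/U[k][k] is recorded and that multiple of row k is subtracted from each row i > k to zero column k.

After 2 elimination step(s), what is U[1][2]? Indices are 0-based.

Step 1: pivot at (0,0) is 2.
  row1 ← row1 − (2)·row0  ⇒  L[1][0]=2, U row1=(0, 4, 1)
  row2 ← row2 − (2)·row0  ⇒  L[2][0]=2, U row2=(0, 4, 3)
Step 2: pivot at (1,1) is 4.
  row2 ← row2 − (1)·row1  ⇒  L[2][1]=1, U row2=(0, 0, 2)

U[1][2] = 1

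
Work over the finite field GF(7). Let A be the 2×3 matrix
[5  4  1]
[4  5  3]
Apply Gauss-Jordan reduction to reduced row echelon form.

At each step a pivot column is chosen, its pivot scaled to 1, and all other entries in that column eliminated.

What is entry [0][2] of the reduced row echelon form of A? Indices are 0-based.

M[0][2] = 0

pivot(0,0)=5: scale R0 → (1, 5, 3)
  clear (1,0): R1 −= (4)R0 → (0, 6, 5)
pivot(1,1)=6: scale R1 → (0, 1, 2)
  clear (0,1): R0 −= (5)R1 → (1, 0, 0)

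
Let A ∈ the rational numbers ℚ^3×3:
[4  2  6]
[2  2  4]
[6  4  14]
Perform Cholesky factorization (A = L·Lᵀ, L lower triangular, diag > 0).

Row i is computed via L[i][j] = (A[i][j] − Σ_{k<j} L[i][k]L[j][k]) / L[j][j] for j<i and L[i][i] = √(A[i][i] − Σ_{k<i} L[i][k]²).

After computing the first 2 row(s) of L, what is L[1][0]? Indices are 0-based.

L[1][0] = 1

Step 1: L[0][0] = √(4) = 2.
  L[1][0] = (2) / L[0][0] = 1.
Step 2: L[1][1] = √(1) = 1.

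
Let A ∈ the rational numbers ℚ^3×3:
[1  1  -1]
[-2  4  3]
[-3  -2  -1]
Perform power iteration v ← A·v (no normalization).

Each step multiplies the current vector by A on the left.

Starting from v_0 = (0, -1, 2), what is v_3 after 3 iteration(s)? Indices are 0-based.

v_3 = (8, 73, -30)

v_0 = (0, -1, 2).
v_1 = A·v_0 = (-3, 2, 0).
v_2 = A·v_1 = (-1, 14, 5).
v_3 = A·v_2 = (8, 73, -30).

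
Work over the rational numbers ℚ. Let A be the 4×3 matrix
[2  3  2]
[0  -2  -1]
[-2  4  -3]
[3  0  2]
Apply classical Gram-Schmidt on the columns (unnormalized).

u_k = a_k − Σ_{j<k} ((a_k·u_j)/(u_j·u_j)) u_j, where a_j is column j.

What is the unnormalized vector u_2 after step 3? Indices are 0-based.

Step 1: u_0 = a_0 = (2, 0, -2, 3).
Step 2: u_1 = a_1 − (-2/17)·u_0 = (55/17, -2, 64/17, 6/17).
Step 3: u_2 = a_2 − (16/17)·u_0 − (-12/163)·u_1 = (58/163, -187/163, -137/163, -130/163).

u_2 = (58/163, -187/163, -137/163, -130/163)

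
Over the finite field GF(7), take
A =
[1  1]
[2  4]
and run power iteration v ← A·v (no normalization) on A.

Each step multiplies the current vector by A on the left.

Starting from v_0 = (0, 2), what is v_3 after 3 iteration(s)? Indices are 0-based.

v_3 = (4, 3)

v_0 = (0, 2).
v_1 = A·v_0 = (2, 1).
v_2 = A·v_1 = (3, 1).
v_3 = A·v_2 = (4, 3).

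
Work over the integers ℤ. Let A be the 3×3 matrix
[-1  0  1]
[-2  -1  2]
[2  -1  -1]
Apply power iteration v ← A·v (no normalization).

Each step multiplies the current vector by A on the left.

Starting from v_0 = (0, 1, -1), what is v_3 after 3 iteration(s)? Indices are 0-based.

v_0 = (0, 1, -1).
v_1 = A·v_0 = (-1, -3, 0).
v_2 = A·v_1 = (1, 5, 1).
v_3 = A·v_2 = (0, -5, -4).

v_3 = (0, -5, -4)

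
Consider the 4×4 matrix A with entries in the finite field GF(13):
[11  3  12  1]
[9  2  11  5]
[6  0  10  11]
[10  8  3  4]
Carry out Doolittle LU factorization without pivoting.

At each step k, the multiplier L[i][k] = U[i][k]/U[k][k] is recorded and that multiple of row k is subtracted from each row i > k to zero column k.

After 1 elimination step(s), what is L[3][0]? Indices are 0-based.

Step 1: pivot at (0,0) is 11.
  row1 ← row1 − (2)·row0  ⇒  L[1][0]=2, U row1=(0, 9, 0, 3)
  row2 ← row2 − (10)·row0  ⇒  L[2][0]=10, U row2=(0, 9, 7, 1)
  row3 ← row3 − (8)·row0  ⇒  L[3][0]=8, U row3=(0, 10, 11, 9)

L[3][0] = 8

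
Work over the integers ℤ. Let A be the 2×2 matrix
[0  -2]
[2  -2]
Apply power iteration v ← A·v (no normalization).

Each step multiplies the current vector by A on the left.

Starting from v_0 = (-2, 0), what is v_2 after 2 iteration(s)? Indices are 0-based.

v_2 = (8, 8)

v_0 = (-2, 0).
v_1 = A·v_0 = (0, -4).
v_2 = A·v_1 = (8, 8).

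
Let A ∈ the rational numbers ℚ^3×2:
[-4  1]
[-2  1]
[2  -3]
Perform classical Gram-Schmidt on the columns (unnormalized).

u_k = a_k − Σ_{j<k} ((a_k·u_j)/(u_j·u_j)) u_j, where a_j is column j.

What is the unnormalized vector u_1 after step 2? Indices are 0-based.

Step 1: u_0 = a_0 = (-4, -2, 2).
Step 2: u_1 = a_1 − (-1/2)·u_0 = (-1, 0, -2).

u_1 = (-1, 0, -2)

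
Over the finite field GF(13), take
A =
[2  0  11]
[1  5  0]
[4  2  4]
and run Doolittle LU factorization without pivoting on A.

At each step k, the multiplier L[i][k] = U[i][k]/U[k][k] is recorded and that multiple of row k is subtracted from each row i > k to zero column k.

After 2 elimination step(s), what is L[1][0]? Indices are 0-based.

k=0: U[0][0]=2
  eliminate (1,0): mult=7, new row 1: (0, 5, 1); set L[1][0]=7
  eliminate (2,0): mult=2, new row 2: (0, 2, 8); set L[2][0]=2
k=1: U[1][1]=5
  eliminate (2,1): mult=3, new row 2: (0, 0, 5); set L[2][1]=3

L[1][0] = 7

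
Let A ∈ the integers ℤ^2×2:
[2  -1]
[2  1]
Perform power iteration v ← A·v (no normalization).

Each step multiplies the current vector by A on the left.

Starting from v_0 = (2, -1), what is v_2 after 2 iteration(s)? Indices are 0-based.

v_2 = (7, 13)

v_0 = (2, -1).
v_1 = A·v_0 = (5, 3).
v_2 = A·v_1 = (7, 13).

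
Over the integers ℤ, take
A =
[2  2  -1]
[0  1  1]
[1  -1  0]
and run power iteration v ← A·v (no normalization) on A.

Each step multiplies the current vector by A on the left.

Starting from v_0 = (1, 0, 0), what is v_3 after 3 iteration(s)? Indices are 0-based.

v_3 = (6, 3, 2)

v_0 = (1, 0, 0).
v_1 = A·v_0 = (2, 0, 1).
v_2 = A·v_1 = (3, 1, 2).
v_3 = A·v_2 = (6, 3, 2).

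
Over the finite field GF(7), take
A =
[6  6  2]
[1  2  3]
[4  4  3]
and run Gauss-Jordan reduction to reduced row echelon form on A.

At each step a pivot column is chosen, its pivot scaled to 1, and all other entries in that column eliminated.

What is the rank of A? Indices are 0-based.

pivot(0,0)=6: scale R0 → (1, 1, 5)
  clear (1,0): R1 −= (1)R0 → (0, 1, 5)
  clear (2,0): R2 −= (4)R0 → (0, 0, 4)
pivot(1,1)=1: scale R1 → (0, 1, 5)
  clear (0,1): R0 −= (1)R1 → (1, 0, 0)
pivot(2,2)=4: scale R2 → (0, 0, 1)
  clear (1,2): R1 −= (5)R2 → (0, 1, 0)

rank = 3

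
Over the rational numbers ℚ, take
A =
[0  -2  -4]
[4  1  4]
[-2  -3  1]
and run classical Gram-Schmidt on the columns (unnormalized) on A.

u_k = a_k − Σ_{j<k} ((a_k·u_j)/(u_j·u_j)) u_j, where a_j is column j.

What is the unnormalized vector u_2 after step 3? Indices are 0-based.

u_2 = (-32/9, 64/45, 128/45)

Step 1: u_0 = a_0 = (0, 4, -2).
Step 2: u_1 = a_1 − (1/2)·u_0 = (-2, -1, -2).
Step 3: u_2 = a_2 − (7/10)·u_0 − (2/9)·u_1 = (-32/9, 64/45, 128/45).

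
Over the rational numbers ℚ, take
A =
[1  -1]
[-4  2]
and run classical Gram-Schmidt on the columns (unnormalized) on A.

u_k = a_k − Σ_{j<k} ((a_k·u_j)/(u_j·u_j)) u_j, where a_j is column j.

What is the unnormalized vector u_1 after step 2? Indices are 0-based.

u_1 = (-8/17, -2/17)

Step 1: u_0 = a_0 = (1, -4).
Step 2: u_1 = a_1 − (-9/17)·u_0 = (-8/17, -2/17).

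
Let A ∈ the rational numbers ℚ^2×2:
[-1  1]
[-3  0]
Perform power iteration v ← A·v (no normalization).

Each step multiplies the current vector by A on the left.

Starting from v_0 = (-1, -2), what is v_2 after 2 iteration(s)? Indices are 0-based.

v_2 = (4, 3)

v_0 = (-1, -2).
v_1 = A·v_0 = (-1, 3).
v_2 = A·v_1 = (4, 3).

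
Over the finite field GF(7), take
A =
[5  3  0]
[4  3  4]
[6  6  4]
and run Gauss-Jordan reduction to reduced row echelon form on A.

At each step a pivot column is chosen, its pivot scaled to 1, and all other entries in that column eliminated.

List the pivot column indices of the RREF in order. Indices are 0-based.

step 1: normalize row 0 (÷5) = (1, 2, 0)
  row 1: subtract 4×row0 = (0, 2, 4)
  row 2: subtract 6×row0 = (0, 1, 4)
step 2: normalize row 1 (÷2) = (0, 1, 2)
  row 0: subtract 2×row1 = (1, 0, 3)
  row 2: subtract 1×row1 = (0, 0, 2)
step 3: normalize row 2 (÷2) = (0, 0, 1)
  row 0: subtract 3×row2 = (1, 0, 0)
  row 1: subtract 2×row2 = (0, 1, 0)

pivot columns: 0, 1, 2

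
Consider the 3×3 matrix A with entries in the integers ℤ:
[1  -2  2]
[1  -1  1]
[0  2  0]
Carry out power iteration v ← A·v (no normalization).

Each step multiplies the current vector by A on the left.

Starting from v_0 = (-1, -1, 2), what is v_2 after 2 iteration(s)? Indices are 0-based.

v_2 = (-3, 1, 4)

v_0 = (-1, -1, 2).
v_1 = A·v_0 = (5, 2, -2).
v_2 = A·v_1 = (-3, 1, 4).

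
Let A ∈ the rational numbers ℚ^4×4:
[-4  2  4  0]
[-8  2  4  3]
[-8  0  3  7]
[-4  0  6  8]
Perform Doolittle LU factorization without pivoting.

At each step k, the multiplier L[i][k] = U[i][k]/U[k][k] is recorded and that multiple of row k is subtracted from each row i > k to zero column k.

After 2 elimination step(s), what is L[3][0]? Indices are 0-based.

L[3][0] = 1

[col 0] pivot -4
  R1 -= 2*R0 → (0, -2, -4, 3)  (L[1][0] := 2)
  R2 -= 2*R0 → (0, -4, -5, 7)  (L[2][0] := 2)
  R3 -= 1*R0 → (0, -2, 2, 8)  (L[3][0] := 1)
[col 1] pivot -2
  R2 -= 2*R1 → (0, 0, 3, 1)  (L[2][1] := 2)
  R3 -= 1*R1 → (0, 0, 6, 5)  (L[3][1] := 1)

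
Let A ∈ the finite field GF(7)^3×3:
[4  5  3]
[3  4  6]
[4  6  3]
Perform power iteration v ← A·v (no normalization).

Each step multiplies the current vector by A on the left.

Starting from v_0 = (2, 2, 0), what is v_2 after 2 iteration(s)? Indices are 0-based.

v_2 = (6, 6, 6)

v_0 = (2, 2, 0).
v_1 = A·v_0 = (4, 0, 6).
v_2 = A·v_1 = (6, 6, 6).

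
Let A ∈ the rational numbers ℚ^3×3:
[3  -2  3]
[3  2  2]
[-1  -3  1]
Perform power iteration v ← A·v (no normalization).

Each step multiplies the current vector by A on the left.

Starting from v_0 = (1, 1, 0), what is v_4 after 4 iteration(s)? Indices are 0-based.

v_0 = (1, 1, 0).
v_1 = A·v_0 = (1, 5, -4).
v_2 = A·v_1 = (-19, 5, -20).
v_3 = A·v_2 = (-127, -87, -16).
v_4 = A·v_3 = (-255, -587, 372).

v_4 = (-255, -587, 372)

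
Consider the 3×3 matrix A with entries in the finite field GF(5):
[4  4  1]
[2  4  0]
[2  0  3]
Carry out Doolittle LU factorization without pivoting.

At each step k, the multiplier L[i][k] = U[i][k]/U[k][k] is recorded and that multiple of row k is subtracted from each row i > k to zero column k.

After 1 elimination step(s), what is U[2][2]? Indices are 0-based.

Step 1: pivot at (0,0) is 4.
  row1 ← row1 − (3)·row0  ⇒  L[1][0]=3, U row1=(0, 2, 2)
  row2 ← row2 − (3)·row0  ⇒  L[2][0]=3, U row2=(0, 3, 0)

U[2][2] = 0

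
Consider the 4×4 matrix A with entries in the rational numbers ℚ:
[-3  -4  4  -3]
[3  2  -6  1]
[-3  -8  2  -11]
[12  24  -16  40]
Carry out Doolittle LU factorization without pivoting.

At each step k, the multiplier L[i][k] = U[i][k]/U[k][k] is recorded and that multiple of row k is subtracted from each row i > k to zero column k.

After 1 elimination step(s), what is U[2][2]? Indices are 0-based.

Step 1: pivot at (0,0) is -3.
  row1 ← row1 − (-1)·row0  ⇒  L[1][0]=-1, U row1=(0, -2, -2, -2)
  row2 ← row2 − (1)·row0  ⇒  L[2][0]=1, U row2=(0, -4, -2, -8)
  row3 ← row3 − (-4)·row0  ⇒  L[3][0]=-4, U row3=(0, 8, 0, 28)

U[2][2] = -2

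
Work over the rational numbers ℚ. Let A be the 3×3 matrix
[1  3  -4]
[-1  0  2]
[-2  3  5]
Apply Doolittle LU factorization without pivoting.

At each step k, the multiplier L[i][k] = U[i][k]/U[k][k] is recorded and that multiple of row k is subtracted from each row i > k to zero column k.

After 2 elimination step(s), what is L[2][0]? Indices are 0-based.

k=0: U[0][0]=1
  eliminate (1,0): mult=-1, new row 1: (0, 3, -2); set L[1][0]=-1
  eliminate (2,0): mult=-2, new row 2: (0, 9, -3); set L[2][0]=-2
k=1: U[1][1]=3
  eliminate (2,1): mult=3, new row 2: (0, 0, 3); set L[2][1]=3

L[2][0] = -2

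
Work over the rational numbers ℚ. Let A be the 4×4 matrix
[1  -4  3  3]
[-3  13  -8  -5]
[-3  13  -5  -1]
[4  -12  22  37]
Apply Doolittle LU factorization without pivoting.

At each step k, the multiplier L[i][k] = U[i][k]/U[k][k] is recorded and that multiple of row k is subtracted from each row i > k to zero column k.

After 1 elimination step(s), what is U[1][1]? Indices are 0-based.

Step 1: pivot at (0,0) is 1.
  row1 ← row1 − (-3)·row0  ⇒  L[1][0]=-3, U row1=(0, 1, 1, 4)
  row2 ← row2 − (-3)·row0  ⇒  L[2][0]=-3, U row2=(0, 1, 4, 8)
  row3 ← row3 − (4)·row0  ⇒  L[3][0]=4, U row3=(0, 4, 10, 25)

U[1][1] = 1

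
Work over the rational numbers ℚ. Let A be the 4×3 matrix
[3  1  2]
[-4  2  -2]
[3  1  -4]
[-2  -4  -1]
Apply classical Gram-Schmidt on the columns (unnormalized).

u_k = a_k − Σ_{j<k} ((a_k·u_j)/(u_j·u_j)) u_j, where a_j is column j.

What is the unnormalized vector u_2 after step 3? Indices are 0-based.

Step 1: u_0 = a_0 = (3, -4, 3, -2).
Step 2: u_1 = a_1 − (3/19)·u_0 = (10/19, 50/19, 10/19, -70/19).
Step 3: u_2 = a_2 − (2/19)·u_0 − (-1/8)·u_1 = (7/4, -5/4, -17/4, -5/4).

u_2 = (7/4, -5/4, -17/4, -5/4)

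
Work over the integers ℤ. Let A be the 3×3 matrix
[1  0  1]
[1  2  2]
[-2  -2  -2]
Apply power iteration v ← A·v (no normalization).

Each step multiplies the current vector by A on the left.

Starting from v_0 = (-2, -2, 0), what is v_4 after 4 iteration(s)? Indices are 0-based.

v_4 = (-10, -6, 0)

v_0 = (-2, -2, 0).
v_1 = A·v_0 = (-2, -6, 8).
v_2 = A·v_1 = (6, 2, 0).
v_3 = A·v_2 = (6, 10, -16).
v_4 = A·v_3 = (-10, -6, 0).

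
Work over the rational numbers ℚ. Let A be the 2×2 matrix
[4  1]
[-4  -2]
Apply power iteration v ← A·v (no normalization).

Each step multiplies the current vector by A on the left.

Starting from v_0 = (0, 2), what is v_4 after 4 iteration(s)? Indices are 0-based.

v_0 = (0, 2).
v_1 = A·v_0 = (2, -4).
v_2 = A·v_1 = (4, 0).
v_3 = A·v_2 = (16, -16).
v_4 = A·v_3 = (48, -32).

v_4 = (48, -32)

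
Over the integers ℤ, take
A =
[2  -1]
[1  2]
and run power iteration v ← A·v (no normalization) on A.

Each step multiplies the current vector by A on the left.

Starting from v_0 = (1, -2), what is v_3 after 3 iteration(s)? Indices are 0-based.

v_3 = (24, 7)

v_0 = (1, -2).
v_1 = A·v_0 = (4, -3).
v_2 = A·v_1 = (11, -2).
v_3 = A·v_2 = (24, 7).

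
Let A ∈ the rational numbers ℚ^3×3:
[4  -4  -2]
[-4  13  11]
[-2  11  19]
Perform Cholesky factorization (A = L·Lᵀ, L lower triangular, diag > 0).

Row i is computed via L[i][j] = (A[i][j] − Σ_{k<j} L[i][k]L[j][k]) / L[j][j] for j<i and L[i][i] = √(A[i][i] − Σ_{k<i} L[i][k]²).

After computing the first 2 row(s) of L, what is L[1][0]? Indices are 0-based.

L[1][0] = -2

Step 1: L[0][0] = √(4) = 2.
  L[1][0] = (-4) / L[0][0] = -2.
Step 2: L[1][1] = √(9) = 3.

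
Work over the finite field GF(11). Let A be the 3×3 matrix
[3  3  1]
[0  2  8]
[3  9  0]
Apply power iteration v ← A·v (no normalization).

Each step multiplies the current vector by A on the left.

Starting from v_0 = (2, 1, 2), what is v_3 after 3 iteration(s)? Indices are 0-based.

v_3 = (1, 2, 5)

v_0 = (2, 1, 2).
v_1 = A·v_0 = (0, 7, 4).
v_2 = A·v_1 = (3, 2, 8).
v_3 = A·v_2 = (1, 2, 5).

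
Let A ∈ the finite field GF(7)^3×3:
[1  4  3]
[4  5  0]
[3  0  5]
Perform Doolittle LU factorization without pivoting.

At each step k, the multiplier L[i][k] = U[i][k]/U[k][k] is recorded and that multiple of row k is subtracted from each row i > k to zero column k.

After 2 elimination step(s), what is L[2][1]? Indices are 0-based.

L[2][1] = 3

[col 0] pivot 1
  R1 -= 4*R0 → (0, 3, 2)  (L[1][0] := 4)
  R2 -= 3*R0 → (0, 2, 3)  (L[2][0] := 3)
[col 1] pivot 3
  R2 -= 3*R1 → (0, 0, 4)  (L[2][1] := 3)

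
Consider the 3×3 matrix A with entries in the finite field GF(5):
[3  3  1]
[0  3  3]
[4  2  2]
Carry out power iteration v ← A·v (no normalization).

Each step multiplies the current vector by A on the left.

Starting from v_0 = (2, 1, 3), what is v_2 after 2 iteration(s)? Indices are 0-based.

v_0 = (2, 1, 3).
v_1 = A·v_0 = (2, 2, 1).
v_2 = A·v_1 = (3, 4, 4).

v_2 = (3, 4, 4)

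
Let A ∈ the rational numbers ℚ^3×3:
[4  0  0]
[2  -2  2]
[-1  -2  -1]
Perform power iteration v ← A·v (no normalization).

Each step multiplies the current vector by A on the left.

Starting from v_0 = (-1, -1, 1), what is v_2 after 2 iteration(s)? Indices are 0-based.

v_0 = (-1, -1, 1).
v_1 = A·v_0 = (-4, 2, 2).
v_2 = A·v_1 = (-16, -8, -2).

v_2 = (-16, -8, -2)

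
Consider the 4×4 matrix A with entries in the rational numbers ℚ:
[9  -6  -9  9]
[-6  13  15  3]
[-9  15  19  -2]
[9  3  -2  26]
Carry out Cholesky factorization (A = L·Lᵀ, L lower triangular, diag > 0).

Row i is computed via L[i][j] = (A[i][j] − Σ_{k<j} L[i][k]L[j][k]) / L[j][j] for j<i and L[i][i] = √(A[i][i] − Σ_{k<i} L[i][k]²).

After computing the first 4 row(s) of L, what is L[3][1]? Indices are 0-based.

L[3][1] = 3

Step 1: L[0][0] = √(9) = 3.
  L[1][0] = (-6) / L[0][0] = -2.
Step 2: L[1][1] = √(9) = 3.
  L[2][0] = (-9) / L[0][0] = -3.
  L[2][1] = (9) / L[1][1] = 3.
Step 3: L[2][2] = √(1) = 1.
  L[3][0] = (9) / L[0][0] = 3.
  L[3][1] = (9) / L[1][1] = 3.
  L[3][2] = (-2) / L[2][2] = -2.
Step 4: L[3][3] = √(4) = 2.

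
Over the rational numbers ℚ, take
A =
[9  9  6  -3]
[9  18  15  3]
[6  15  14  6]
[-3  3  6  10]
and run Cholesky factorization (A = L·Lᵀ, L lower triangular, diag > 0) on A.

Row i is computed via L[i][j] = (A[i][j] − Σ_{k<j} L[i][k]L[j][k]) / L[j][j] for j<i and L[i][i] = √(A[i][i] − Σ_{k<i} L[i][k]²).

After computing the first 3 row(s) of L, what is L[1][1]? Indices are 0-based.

Step 1: L[0][0] = √(9) = 3.
  L[1][0] = (9) / L[0][0] = 3.
Step 2: L[1][1] = √(9) = 3.
  L[2][0] = (6) / L[0][0] = 2.
  L[2][1] = (9) / L[1][1] = 3.
Step 3: L[2][2] = √(1) = 1.

L[1][1] = 3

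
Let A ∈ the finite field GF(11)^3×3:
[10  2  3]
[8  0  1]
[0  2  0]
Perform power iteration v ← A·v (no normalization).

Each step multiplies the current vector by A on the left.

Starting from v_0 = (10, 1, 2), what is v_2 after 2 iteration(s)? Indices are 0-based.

v_2 = (7, 8, 10)

v_0 = (10, 1, 2).
v_1 = A·v_0 = (9, 5, 2).
v_2 = A·v_1 = (7, 8, 10).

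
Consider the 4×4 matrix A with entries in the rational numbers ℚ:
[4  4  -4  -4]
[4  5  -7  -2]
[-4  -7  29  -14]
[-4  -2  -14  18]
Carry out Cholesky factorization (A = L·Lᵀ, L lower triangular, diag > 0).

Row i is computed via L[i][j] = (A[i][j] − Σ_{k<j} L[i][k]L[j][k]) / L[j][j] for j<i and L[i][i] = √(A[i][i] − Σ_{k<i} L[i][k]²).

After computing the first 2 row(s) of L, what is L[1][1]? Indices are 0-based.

Step 1: L[0][0] = √(4) = 2.
  L[1][0] = (4) / L[0][0] = 2.
Step 2: L[1][1] = √(1) = 1.

L[1][1] = 1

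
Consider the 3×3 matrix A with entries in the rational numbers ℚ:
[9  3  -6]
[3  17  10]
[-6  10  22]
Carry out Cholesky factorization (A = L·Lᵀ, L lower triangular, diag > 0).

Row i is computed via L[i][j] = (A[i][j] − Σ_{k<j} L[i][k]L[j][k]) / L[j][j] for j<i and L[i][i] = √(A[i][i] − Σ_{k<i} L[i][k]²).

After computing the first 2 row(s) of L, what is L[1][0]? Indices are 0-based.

Step 1: L[0][0] = √(9) = 3.
  L[1][0] = (3) / L[0][0] = 1.
Step 2: L[1][1] = √(16) = 4.

L[1][0] = 1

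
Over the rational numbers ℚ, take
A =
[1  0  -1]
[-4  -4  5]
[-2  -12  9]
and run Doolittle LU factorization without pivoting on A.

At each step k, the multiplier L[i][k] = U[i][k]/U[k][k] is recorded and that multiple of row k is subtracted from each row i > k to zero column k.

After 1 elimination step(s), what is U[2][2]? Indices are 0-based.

U[2][2] = 7

[col 0] pivot 1
  R1 -= -4*R0 → (0, -4, 1)  (L[1][0] := -4)
  R2 -= -2*R0 → (0, -12, 7)  (L[2][0] := -2)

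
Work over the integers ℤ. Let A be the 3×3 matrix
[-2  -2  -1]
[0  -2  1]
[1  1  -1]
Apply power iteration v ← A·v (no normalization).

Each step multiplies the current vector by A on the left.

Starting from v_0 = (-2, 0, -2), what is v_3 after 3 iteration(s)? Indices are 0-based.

v_3 = (4, -4, -8)

v_0 = (-2, 0, -2).
v_1 = A·v_0 = (6, -2, 0).
v_2 = A·v_1 = (-8, 4, 4).
v_3 = A·v_2 = (4, -4, -8).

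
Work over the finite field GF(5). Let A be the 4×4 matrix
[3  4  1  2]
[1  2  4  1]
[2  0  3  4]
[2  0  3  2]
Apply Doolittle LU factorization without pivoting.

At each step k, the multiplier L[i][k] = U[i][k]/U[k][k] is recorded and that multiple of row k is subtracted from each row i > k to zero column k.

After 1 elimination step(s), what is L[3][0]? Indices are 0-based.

[col 0] pivot 3
  R1 -= 2*R0 → (0, 4, 2, 2)  (L[1][0] := 2)
  R2 -= 4*R0 → (0, 4, 4, 1)  (L[2][0] := 4)
  R3 -= 4*R0 → (0, 4, 4, 4)  (L[3][0] := 4)

L[3][0] = 4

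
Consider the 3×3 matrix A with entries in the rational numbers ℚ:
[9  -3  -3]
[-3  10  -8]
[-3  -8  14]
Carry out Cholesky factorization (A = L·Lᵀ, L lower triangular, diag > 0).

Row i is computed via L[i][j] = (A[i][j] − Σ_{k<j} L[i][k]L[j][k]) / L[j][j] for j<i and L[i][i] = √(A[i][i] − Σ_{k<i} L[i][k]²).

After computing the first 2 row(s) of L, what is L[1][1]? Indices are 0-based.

L[1][1] = 3

Step 1: L[0][0] = √(9) = 3.
  L[1][0] = (-3) / L[0][0] = -1.
Step 2: L[1][1] = √(9) = 3.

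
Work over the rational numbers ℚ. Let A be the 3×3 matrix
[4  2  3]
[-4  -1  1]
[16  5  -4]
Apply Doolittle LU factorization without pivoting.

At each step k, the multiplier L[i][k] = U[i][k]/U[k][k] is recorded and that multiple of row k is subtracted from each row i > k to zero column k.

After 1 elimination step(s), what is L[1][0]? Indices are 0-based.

L[1][0] = -1

Step 1: pivot at (0,0) is 4.
  row1 ← row1 − (-1)·row0  ⇒  L[1][0]=-1, U row1=(0, 1, 4)
  row2 ← row2 − (4)·row0  ⇒  L[2][0]=4, U row2=(0, -3, -16)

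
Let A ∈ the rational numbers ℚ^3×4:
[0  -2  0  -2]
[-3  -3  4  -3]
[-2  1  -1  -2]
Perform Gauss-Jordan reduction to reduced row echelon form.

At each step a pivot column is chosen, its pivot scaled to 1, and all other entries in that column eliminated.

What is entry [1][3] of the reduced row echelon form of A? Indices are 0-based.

step 1: exchange rows 0,1
step 1: normalize row 0 (÷-3) = (1, 1, -4/3, 1)
  row 2: subtract -2×row0 = (0, 3, -11/3, 0)
step 2: normalize row 1 (÷-2) = (0, 1, 0, 1)
  row 0: subtract 1×row1 = (1, 0, -4/3, 0)
  row 2: subtract 3×row1 = (0, 0, -11/3, -3)
step 3: normalize row 2 (÷-11/3) = (0, 0, 1, 9/11)
  row 0: subtract -4/3×row2 = (1, 0, 0, 12/11)

M[1][3] = 1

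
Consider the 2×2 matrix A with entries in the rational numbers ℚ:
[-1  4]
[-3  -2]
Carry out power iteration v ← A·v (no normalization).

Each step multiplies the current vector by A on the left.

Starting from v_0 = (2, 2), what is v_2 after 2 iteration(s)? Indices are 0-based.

v_2 = (-46, 2)

v_0 = (2, 2).
v_1 = A·v_0 = (6, -10).
v_2 = A·v_1 = (-46, 2).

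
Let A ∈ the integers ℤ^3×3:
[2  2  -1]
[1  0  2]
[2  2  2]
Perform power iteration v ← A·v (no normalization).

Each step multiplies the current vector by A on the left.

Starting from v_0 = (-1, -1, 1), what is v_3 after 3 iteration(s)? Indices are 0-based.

v_0 = (-1, -1, 1).
v_1 = A·v_0 = (-5, 1, -2).
v_2 = A·v_1 = (-6, -9, -12).
v_3 = A·v_2 = (-18, -30, -54).

v_3 = (-18, -30, -54)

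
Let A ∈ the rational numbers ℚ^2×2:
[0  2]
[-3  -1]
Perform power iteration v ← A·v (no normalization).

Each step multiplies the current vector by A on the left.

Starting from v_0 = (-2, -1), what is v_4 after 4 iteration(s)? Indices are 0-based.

v_0 = (-2, -1).
v_1 = A·v_0 = (-2, 7).
v_2 = A·v_1 = (14, -1).
v_3 = A·v_2 = (-2, -41).
v_4 = A·v_3 = (-82, 47).

v_4 = (-82, 47)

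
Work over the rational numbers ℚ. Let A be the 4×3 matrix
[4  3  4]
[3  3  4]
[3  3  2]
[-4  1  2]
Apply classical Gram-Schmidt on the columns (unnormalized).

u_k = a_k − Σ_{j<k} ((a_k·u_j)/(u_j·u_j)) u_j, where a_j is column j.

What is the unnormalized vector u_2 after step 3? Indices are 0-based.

u_2 = (135/181, 109/181, -253/181, 27/181)

Step 1: u_0 = a_0 = (4, 3, 3, -4).
Step 2: u_1 = a_1 − (13/25)·u_0 = (23/25, 36/25, 36/25, 77/25).
Step 3: u_2 = a_2 − (13/25)·u_0 − (231/181)·u_1 = (135/181, 109/181, -253/181, 27/181).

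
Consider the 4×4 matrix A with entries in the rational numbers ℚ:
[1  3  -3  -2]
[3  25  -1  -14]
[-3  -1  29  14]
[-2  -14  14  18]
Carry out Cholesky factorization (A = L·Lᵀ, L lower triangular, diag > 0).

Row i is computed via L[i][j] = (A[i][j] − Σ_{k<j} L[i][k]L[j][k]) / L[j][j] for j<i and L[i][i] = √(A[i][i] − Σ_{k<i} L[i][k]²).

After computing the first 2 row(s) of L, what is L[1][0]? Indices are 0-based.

L[1][0] = 3

Step 1: L[0][0] = √(1) = 1.
  L[1][0] = (3) / L[0][0] = 3.
Step 2: L[1][1] = √(16) = 4.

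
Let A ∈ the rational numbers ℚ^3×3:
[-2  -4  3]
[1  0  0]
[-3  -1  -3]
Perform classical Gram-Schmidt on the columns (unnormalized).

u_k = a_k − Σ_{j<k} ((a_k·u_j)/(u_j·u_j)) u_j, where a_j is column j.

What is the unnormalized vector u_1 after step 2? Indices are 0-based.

u_1 = (-17/7, -11/14, 19/14)

Step 1: u_0 = a_0 = (-2, 1, -3).
Step 2: u_1 = a_1 − (11/14)·u_0 = (-17/7, -11/14, 19/14).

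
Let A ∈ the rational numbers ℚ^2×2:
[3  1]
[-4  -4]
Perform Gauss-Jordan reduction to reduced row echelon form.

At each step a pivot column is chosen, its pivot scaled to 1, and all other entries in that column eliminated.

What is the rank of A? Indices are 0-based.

step 1: normalize row 0 (÷3) = (1, 1/3)
  row 1: subtract -4×row0 = (0, -8/3)
step 2: normalize row 1 (÷-8/3) = (0, 1)
  row 0: subtract 1/3×row1 = (1, 0)

rank = 2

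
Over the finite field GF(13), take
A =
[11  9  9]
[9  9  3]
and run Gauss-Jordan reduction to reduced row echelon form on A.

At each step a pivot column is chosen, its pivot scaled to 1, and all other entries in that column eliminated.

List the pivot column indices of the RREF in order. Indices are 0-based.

[1] R0 /= 11  ⇒  (1, 2, 2)
     R1 -= 9·R0  ⇒  (0, 4, 11)
[2] R1 /= 4  ⇒  (0, 1, 6)
     R0 -= 2·R1  ⇒  (1, 0, 3)

pivot columns: 0, 1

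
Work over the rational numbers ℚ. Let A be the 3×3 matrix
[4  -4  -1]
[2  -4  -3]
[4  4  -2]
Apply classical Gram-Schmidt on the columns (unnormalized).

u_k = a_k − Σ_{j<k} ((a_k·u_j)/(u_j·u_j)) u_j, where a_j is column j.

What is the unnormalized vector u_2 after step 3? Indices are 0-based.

Step 1: u_0 = a_0 = (4, 2, 4).
Step 2: u_1 = a_1 − (-2/9)·u_0 = (-28/9, -32/9, 44/9).
Step 3: u_2 = a_2 − (-1/2)·u_0 − (9/104)·u_1 = (33/26, -22/13, -11/26).

u_2 = (33/26, -22/13, -11/26)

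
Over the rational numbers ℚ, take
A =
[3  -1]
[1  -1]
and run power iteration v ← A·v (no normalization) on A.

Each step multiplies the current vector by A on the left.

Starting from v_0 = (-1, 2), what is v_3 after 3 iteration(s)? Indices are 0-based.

v_0 = (-1, 2).
v_1 = A·v_0 = (-5, -3).
v_2 = A·v_1 = (-12, -2).
v_3 = A·v_2 = (-34, -10).

v_3 = (-34, -10)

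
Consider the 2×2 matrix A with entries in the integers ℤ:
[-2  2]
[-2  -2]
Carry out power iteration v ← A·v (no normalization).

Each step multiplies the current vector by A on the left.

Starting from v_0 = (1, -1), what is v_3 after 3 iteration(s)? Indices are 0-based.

v_3 = (0, -32)

v_0 = (1, -1).
v_1 = A·v_0 = (-4, 0).
v_2 = A·v_1 = (8, 8).
v_3 = A·v_2 = (0, -32).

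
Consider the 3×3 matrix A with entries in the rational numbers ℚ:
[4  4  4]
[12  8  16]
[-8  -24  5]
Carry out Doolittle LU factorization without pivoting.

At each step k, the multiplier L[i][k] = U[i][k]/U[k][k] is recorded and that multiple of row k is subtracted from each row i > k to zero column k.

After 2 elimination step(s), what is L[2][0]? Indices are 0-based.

Step 1: pivot at (0,0) is 4.
  row1 ← row1 − (3)·row0  ⇒  L[1][0]=3, U row1=(0, -4, 4)
  row2 ← row2 − (-2)·row0  ⇒  L[2][0]=-2, U row2=(0, -16, 13)
Step 2: pivot at (1,1) is -4.
  row2 ← row2 − (4)·row1  ⇒  L[2][1]=4, U row2=(0, 0, -3)

L[2][0] = -2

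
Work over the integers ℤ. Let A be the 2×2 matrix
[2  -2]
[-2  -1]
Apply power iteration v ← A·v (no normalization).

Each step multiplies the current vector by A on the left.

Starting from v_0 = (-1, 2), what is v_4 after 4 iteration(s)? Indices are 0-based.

v_4 = (-120, 84)

v_0 = (-1, 2).
v_1 = A·v_0 = (-6, 0).
v_2 = A·v_1 = (-12, 12).
v_3 = A·v_2 = (-48, 12).
v_4 = A·v_3 = (-120, 84).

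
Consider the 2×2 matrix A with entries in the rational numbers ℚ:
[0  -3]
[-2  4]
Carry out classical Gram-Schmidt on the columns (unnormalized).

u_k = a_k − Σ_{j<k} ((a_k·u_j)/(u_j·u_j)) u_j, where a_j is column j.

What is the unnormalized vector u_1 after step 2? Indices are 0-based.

u_1 = (-3, 0)

Step 1: u_0 = a_0 = (0, -2).
Step 2: u_1 = a_1 − (-2)·u_0 = (-3, 0).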